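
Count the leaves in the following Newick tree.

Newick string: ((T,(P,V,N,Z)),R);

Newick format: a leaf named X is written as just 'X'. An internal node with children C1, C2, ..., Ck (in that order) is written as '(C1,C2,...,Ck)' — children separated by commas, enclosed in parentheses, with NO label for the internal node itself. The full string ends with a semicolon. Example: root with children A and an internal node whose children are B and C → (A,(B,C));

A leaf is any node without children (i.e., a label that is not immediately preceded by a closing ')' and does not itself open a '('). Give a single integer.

Answer: 6

Derivation:
Newick: ((T,(P,V,N,Z)),R);
Scan left-to-right; a leaf is any maximal label run not followed by '(':
  pos 2: leaf 'T' → count = 1
  pos 5: leaf 'P' → count = 2
  pos 7: leaf 'V' → count = 3
  pos 9: leaf 'N' → count = 4
  pos 11: leaf 'Z' → count = 5
  pos 15: leaf 'R' → count = 6
Total leaves: 6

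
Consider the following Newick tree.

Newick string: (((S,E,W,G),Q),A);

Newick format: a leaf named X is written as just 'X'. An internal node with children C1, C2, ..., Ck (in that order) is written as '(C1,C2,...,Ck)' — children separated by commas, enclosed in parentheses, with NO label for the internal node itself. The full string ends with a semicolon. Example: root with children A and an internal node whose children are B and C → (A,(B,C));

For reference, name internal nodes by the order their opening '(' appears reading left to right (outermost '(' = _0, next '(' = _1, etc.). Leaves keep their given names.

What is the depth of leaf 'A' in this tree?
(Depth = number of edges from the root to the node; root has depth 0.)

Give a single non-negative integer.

Newick: (((S,E,W,G),Q),A);
Naming internals by '(' encounter order: outermost '(' = _0, next = _1, ...
Query node: A
Path from root: _0 -> A
Depth of A: 1 (number of edges from root)

Answer: 1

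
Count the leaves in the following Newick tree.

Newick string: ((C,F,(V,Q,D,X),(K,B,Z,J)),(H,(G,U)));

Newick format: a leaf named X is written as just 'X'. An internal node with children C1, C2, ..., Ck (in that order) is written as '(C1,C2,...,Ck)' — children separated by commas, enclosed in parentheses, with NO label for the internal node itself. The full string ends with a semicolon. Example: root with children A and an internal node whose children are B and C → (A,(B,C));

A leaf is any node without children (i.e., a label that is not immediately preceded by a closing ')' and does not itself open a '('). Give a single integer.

Newick: ((C,F,(V,Q,D,X),(K,B,Z,J)),(H,(G,U)));
Scan left-to-right; a leaf is any maximal label run not followed by '(':
  pos 2: leaf 'C' → count = 1
  pos 4: leaf 'F' → count = 2
  pos 7: leaf 'V' → count = 3
  pos 9: leaf 'Q' → count = 4
  pos 11: leaf 'D' → count = 5
  pos 13: leaf 'X' → count = 6
  pos 17: leaf 'K' → count = 7
  pos 19: leaf 'B' → count = 8
  pos 21: leaf 'Z' → count = 9
  pos 23: leaf 'J' → count = 10
  pos 28: leaf 'H' → count = 11
  pos 31: leaf 'G' → count = 12
  pos 33: leaf 'U' → count = 13
Total leaves: 13

Answer: 13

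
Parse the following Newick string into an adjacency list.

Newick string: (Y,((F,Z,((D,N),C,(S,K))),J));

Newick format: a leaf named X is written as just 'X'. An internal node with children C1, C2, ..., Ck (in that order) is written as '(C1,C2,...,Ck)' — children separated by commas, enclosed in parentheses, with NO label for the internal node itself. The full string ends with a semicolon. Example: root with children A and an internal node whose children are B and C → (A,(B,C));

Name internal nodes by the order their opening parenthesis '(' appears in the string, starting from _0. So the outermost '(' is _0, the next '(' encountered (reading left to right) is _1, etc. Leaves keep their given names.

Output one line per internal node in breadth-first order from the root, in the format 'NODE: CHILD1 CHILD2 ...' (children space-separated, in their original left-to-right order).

Input: (Y,((F,Z,((D,N),C,(S,K))),J));
Scanning left-to-right, naming '(' by encounter order:
  pos 0: '(' -> open internal node _0 (depth 1)
  pos 3: '(' -> open internal node _1 (depth 2)
  pos 4: '(' -> open internal node _2 (depth 3)
  pos 9: '(' -> open internal node _3 (depth 4)
  pos 10: '(' -> open internal node _4 (depth 5)
  pos 14: ')' -> close internal node _4 (now at depth 4)
  pos 18: '(' -> open internal node _5 (depth 5)
  pos 22: ')' -> close internal node _5 (now at depth 4)
  pos 23: ')' -> close internal node _3 (now at depth 3)
  pos 24: ')' -> close internal node _2 (now at depth 2)
  pos 27: ')' -> close internal node _1 (now at depth 1)
  pos 28: ')' -> close internal node _0 (now at depth 0)
Total internal nodes: 6
BFS adjacency from root:
  _0: Y _1
  _1: _2 J
  _2: F Z _3
  _3: _4 C _5
  _4: D N
  _5: S K

Answer: _0: Y _1
_1: _2 J
_2: F Z _3
_3: _4 C _5
_4: D N
_5: S K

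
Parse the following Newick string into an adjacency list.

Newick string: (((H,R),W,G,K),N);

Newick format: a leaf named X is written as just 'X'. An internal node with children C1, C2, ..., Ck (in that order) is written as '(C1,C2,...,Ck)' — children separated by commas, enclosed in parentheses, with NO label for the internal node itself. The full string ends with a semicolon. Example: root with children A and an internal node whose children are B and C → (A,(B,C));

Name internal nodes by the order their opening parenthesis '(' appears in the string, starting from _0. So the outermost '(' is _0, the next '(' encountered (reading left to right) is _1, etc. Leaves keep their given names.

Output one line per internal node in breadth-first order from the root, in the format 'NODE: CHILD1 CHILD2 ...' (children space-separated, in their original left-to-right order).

Input: (((H,R),W,G,K),N);
Scanning left-to-right, naming '(' by encounter order:
  pos 0: '(' -> open internal node _0 (depth 1)
  pos 1: '(' -> open internal node _1 (depth 2)
  pos 2: '(' -> open internal node _2 (depth 3)
  pos 6: ')' -> close internal node _2 (now at depth 2)
  pos 13: ')' -> close internal node _1 (now at depth 1)
  pos 16: ')' -> close internal node _0 (now at depth 0)
Total internal nodes: 3
BFS adjacency from root:
  _0: _1 N
  _1: _2 W G K
  _2: H R

Answer: _0: _1 N
_1: _2 W G K
_2: H R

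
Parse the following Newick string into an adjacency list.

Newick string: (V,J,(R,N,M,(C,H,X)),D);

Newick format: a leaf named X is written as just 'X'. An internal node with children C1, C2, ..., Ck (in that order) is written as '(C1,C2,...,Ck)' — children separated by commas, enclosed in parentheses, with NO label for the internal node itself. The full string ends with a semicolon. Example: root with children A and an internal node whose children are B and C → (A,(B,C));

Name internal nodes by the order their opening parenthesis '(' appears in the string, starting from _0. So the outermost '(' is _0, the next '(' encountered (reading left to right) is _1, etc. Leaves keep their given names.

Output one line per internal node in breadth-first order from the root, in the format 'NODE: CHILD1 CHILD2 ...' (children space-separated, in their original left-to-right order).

Answer: _0: V J _1 D
_1: R N M _2
_2: C H X

Derivation:
Input: (V,J,(R,N,M,(C,H,X)),D);
Scanning left-to-right, naming '(' by encounter order:
  pos 0: '(' -> open internal node _0 (depth 1)
  pos 5: '(' -> open internal node _1 (depth 2)
  pos 12: '(' -> open internal node _2 (depth 3)
  pos 18: ')' -> close internal node _2 (now at depth 2)
  pos 19: ')' -> close internal node _1 (now at depth 1)
  pos 22: ')' -> close internal node _0 (now at depth 0)
Total internal nodes: 3
BFS adjacency from root:
  _0: V J _1 D
  _1: R N M _2
  _2: C H X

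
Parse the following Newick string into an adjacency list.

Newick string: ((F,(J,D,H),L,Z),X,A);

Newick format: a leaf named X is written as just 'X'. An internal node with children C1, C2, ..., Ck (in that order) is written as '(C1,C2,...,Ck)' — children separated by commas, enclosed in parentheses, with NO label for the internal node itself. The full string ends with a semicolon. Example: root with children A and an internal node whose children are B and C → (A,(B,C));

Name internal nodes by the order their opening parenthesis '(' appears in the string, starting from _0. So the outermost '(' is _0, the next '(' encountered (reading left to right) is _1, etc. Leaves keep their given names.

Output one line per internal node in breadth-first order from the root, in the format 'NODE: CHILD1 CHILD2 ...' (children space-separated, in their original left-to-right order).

Input: ((F,(J,D,H),L,Z),X,A);
Scanning left-to-right, naming '(' by encounter order:
  pos 0: '(' -> open internal node _0 (depth 1)
  pos 1: '(' -> open internal node _1 (depth 2)
  pos 4: '(' -> open internal node _2 (depth 3)
  pos 10: ')' -> close internal node _2 (now at depth 2)
  pos 15: ')' -> close internal node _1 (now at depth 1)
  pos 20: ')' -> close internal node _0 (now at depth 0)
Total internal nodes: 3
BFS adjacency from root:
  _0: _1 X A
  _1: F _2 L Z
  _2: J D H

Answer: _0: _1 X A
_1: F _2 L Z
_2: J D H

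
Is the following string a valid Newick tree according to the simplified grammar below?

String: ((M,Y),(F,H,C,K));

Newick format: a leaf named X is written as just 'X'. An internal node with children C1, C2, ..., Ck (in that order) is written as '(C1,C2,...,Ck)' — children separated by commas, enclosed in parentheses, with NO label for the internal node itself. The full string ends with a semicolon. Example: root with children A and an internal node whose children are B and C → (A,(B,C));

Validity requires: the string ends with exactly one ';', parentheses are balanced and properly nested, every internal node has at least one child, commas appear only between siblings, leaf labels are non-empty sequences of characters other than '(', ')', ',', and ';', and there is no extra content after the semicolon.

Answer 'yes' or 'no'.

Answer: yes

Derivation:
Input: ((M,Y),(F,H,C,K));
Paren balance: 3 '(' vs 3 ')' OK
Ends with single ';': True
Full parse: OK
Valid: True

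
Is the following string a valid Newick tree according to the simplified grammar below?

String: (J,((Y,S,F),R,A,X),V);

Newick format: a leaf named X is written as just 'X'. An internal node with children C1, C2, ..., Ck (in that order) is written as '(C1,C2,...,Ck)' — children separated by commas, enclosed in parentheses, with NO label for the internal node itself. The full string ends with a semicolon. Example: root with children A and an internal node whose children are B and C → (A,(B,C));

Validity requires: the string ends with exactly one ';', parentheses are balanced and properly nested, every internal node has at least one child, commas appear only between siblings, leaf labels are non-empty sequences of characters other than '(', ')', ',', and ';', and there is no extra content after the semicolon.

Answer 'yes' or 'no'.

Input: (J,((Y,S,F),R,A,X),V);
Paren balance: 3 '(' vs 3 ')' OK
Ends with single ';': True
Full parse: OK
Valid: True

Answer: yes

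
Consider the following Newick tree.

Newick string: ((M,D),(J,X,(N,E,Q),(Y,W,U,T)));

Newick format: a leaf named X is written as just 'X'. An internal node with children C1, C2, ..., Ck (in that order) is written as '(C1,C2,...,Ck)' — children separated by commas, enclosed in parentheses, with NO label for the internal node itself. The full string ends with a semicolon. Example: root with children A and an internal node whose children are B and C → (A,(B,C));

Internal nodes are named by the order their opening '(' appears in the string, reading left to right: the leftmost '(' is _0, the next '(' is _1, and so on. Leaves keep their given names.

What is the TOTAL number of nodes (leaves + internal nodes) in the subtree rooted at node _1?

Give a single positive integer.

Answer: 3

Derivation:
Newick: ((M,D),(J,X,(N,E,Q),(Y,W,U,T)));
Locate _1: it is the '(' at position 1 (the 2nd '(' reading left to right).
Query: subtree rooted at _1
_1: subtree_size = 1 + 2
  M: subtree_size = 1 + 0
  D: subtree_size = 1 + 0
Total subtree size of _1: 3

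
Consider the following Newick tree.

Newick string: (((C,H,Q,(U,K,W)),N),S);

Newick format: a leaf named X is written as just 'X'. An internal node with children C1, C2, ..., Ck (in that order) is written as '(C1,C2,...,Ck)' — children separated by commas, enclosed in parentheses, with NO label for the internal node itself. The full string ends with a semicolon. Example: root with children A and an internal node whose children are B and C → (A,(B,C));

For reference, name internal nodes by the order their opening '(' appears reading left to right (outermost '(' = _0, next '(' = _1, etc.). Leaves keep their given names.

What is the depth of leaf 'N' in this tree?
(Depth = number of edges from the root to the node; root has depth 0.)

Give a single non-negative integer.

Newick: (((C,H,Q,(U,K,W)),N),S);
Naming internals by '(' encounter order: outermost '(' = _0, next = _1, ...
Query node: N
Path from root: _0 -> _1 -> N
Depth of N: 2 (number of edges from root)

Answer: 2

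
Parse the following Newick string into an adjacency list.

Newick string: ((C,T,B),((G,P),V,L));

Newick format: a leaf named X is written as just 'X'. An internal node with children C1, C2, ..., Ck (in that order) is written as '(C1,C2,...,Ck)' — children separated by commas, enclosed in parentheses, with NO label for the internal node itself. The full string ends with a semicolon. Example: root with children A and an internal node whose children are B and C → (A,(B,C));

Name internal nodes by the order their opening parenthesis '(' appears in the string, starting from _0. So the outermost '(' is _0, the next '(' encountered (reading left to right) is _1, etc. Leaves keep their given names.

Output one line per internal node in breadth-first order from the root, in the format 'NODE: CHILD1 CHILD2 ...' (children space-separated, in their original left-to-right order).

Input: ((C,T,B),((G,P),V,L));
Scanning left-to-right, naming '(' by encounter order:
  pos 0: '(' -> open internal node _0 (depth 1)
  pos 1: '(' -> open internal node _1 (depth 2)
  pos 7: ')' -> close internal node _1 (now at depth 1)
  pos 9: '(' -> open internal node _2 (depth 2)
  pos 10: '(' -> open internal node _3 (depth 3)
  pos 14: ')' -> close internal node _3 (now at depth 2)
  pos 19: ')' -> close internal node _2 (now at depth 1)
  pos 20: ')' -> close internal node _0 (now at depth 0)
Total internal nodes: 4
BFS adjacency from root:
  _0: _1 _2
  _1: C T B
  _2: _3 V L
  _3: G P

Answer: _0: _1 _2
_1: C T B
_2: _3 V L
_3: G P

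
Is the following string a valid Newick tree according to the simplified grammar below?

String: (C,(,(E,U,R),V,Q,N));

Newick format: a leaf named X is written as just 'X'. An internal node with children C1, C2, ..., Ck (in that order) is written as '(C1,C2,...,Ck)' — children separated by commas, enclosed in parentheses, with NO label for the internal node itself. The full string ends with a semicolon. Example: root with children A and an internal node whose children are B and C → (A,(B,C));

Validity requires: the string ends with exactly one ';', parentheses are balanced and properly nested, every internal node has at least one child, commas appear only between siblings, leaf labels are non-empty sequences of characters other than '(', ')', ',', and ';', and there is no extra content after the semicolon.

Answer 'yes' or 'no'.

Input: (C,(,(E,U,R),V,Q,N));
Paren balance: 3 '(' vs 3 ')' OK
Ends with single ';': True
Full parse: FAILS (empty leaf label at pos 4)
Valid: False

Answer: no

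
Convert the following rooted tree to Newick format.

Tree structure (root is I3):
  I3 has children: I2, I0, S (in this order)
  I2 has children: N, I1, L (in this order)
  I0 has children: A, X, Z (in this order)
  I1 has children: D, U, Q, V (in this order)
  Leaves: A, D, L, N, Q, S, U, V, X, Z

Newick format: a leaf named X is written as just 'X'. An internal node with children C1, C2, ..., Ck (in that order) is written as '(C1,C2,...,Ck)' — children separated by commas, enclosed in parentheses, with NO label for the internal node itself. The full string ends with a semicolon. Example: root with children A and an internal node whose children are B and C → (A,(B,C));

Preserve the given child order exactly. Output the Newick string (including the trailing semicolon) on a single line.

internal I3 with children ['I2', 'I0', 'S']
  internal I2 with children ['N', 'I1', 'L']
    leaf 'N' → 'N'
    internal I1 with children ['D', 'U', 'Q', 'V']
      leaf 'D' → 'D'
      leaf 'U' → 'U'
      leaf 'Q' → 'Q'
      leaf 'V' → 'V'
    → '(D,U,Q,V)'
    leaf 'L' → 'L'
  → '(N,(D,U,Q,V),L)'
  internal I0 with children ['A', 'X', 'Z']
    leaf 'A' → 'A'
    leaf 'X' → 'X'
    leaf 'Z' → 'Z'
  → '(A,X,Z)'
  leaf 'S' → 'S'
→ '((N,(D,U,Q,V),L),(A,X,Z),S)'
Final: ((N,(D,U,Q,V),L),(A,X,Z),S);

Answer: ((N,(D,U,Q,V),L),(A,X,Z),S);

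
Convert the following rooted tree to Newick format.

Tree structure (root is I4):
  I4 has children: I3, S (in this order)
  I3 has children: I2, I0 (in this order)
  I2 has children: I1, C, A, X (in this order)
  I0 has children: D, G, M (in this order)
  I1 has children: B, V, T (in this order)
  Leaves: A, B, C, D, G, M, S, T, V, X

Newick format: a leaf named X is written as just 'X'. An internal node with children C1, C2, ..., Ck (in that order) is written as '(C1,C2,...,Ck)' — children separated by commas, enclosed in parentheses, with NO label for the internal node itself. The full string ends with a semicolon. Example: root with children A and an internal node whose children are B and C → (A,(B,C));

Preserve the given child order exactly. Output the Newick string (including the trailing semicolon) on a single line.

internal I4 with children ['I3', 'S']
  internal I3 with children ['I2', 'I0']
    internal I2 with children ['I1', 'C', 'A', 'X']
      internal I1 with children ['B', 'V', 'T']
        leaf 'B' → 'B'
        leaf 'V' → 'V'
        leaf 'T' → 'T'
      → '(B,V,T)'
      leaf 'C' → 'C'
      leaf 'A' → 'A'
      leaf 'X' → 'X'
    → '((B,V,T),C,A,X)'
    internal I0 with children ['D', 'G', 'M']
      leaf 'D' → 'D'
      leaf 'G' → 'G'
      leaf 'M' → 'M'
    → '(D,G,M)'
  → '(((B,V,T),C,A,X),(D,G,M))'
  leaf 'S' → 'S'
→ '((((B,V,T),C,A,X),(D,G,M)),S)'
Final: ((((B,V,T),C,A,X),(D,G,M)),S);

Answer: ((((B,V,T),C,A,X),(D,G,M)),S);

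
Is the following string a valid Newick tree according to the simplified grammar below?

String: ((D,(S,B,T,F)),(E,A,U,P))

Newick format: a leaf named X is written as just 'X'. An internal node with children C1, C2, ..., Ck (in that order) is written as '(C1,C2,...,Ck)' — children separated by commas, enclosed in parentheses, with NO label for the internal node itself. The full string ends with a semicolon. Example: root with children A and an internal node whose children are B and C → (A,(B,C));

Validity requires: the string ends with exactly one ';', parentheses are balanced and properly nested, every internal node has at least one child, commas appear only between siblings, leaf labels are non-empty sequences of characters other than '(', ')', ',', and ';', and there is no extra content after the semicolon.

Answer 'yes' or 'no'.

Answer: no

Derivation:
Input: ((D,(S,B,T,F)),(E,A,U,P))
Paren balance: 4 '(' vs 4 ')' OK
Ends with single ';': False
Full parse: FAILS (must end with ;)
Valid: False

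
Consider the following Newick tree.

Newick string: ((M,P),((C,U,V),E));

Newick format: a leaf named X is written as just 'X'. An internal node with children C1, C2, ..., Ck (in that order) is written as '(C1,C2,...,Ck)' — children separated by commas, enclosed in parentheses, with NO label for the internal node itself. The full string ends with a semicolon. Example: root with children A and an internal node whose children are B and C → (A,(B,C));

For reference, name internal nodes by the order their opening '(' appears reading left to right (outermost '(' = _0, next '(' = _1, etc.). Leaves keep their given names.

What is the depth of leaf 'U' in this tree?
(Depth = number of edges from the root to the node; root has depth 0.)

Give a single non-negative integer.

Answer: 3

Derivation:
Newick: ((M,P),((C,U,V),E));
Naming internals by '(' encounter order: outermost '(' = _0, next = _1, ...
Query node: U
Path from root: _0 -> _2 -> _3 -> U
Depth of U: 3 (number of edges from root)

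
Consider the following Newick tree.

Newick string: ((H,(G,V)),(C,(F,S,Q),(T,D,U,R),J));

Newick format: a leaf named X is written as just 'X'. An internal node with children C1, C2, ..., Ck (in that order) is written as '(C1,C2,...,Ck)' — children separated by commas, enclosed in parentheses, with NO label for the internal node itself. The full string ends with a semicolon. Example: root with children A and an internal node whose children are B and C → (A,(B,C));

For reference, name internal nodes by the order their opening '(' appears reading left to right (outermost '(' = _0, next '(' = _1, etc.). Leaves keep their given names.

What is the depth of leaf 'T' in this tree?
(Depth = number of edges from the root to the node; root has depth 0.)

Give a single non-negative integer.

Newick: ((H,(G,V)),(C,(F,S,Q),(T,D,U,R),J));
Naming internals by '(' encounter order: outermost '(' = _0, next = _1, ...
Query node: T
Path from root: _0 -> _3 -> _5 -> T
Depth of T: 3 (number of edges from root)

Answer: 3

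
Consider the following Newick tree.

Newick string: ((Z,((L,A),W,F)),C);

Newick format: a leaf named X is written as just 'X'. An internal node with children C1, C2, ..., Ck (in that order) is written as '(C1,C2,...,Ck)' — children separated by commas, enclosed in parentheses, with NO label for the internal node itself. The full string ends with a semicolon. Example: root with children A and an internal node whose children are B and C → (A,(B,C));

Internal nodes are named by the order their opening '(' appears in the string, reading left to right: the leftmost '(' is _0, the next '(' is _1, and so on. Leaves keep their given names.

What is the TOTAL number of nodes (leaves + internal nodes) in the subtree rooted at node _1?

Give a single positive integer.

Newick: ((Z,((L,A),W,F)),C);
Locate _1: it is the '(' at position 1 (the 2nd '(' reading left to right).
Query: subtree rooted at _1
_1: subtree_size = 1 + 7
  Z: subtree_size = 1 + 0
  _2: subtree_size = 1 + 5
    _3: subtree_size = 1 + 2
      L: subtree_size = 1 + 0
      A: subtree_size = 1 + 0
    W: subtree_size = 1 + 0
    F: subtree_size = 1 + 0
Total subtree size of _1: 8

Answer: 8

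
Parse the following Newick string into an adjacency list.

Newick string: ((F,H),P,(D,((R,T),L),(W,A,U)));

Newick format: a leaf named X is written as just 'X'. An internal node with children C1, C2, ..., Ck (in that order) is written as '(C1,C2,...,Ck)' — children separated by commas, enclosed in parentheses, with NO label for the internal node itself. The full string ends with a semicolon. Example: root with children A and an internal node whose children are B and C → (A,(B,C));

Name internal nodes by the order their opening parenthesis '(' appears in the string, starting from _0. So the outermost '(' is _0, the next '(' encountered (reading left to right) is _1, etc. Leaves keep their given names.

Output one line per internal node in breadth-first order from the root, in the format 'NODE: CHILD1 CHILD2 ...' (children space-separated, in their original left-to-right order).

Answer: _0: _1 P _2
_1: F H
_2: D _3 _5
_3: _4 L
_5: W A U
_4: R T

Derivation:
Input: ((F,H),P,(D,((R,T),L),(W,A,U)));
Scanning left-to-right, naming '(' by encounter order:
  pos 0: '(' -> open internal node _0 (depth 1)
  pos 1: '(' -> open internal node _1 (depth 2)
  pos 5: ')' -> close internal node _1 (now at depth 1)
  pos 9: '(' -> open internal node _2 (depth 2)
  pos 12: '(' -> open internal node _3 (depth 3)
  pos 13: '(' -> open internal node _4 (depth 4)
  pos 17: ')' -> close internal node _4 (now at depth 3)
  pos 20: ')' -> close internal node _3 (now at depth 2)
  pos 22: '(' -> open internal node _5 (depth 3)
  pos 28: ')' -> close internal node _5 (now at depth 2)
  pos 29: ')' -> close internal node _2 (now at depth 1)
  pos 30: ')' -> close internal node _0 (now at depth 0)
Total internal nodes: 6
BFS adjacency from root:
  _0: _1 P _2
  _1: F H
  _2: D _3 _5
  _3: _4 L
  _5: W A U
  _4: R T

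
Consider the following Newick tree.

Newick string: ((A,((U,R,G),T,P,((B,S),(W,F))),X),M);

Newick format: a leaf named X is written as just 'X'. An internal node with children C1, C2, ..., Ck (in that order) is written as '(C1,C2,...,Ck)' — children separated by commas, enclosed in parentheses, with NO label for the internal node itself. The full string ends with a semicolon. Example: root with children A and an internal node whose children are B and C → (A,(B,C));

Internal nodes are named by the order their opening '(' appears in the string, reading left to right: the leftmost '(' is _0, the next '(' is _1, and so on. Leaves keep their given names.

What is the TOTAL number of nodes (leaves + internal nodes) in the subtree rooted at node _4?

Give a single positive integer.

Newick: ((A,((U,R,G),T,P,((B,S),(W,F))),X),M);
Locate _4: it is the '(' at position 17 (the 5th '(' reading left to right).
Query: subtree rooted at _4
_4: subtree_size = 1 + 6
  _5: subtree_size = 1 + 2
    B: subtree_size = 1 + 0
    S: subtree_size = 1 + 0
  _6: subtree_size = 1 + 2
    W: subtree_size = 1 + 0
    F: subtree_size = 1 + 0
Total subtree size of _4: 7

Answer: 7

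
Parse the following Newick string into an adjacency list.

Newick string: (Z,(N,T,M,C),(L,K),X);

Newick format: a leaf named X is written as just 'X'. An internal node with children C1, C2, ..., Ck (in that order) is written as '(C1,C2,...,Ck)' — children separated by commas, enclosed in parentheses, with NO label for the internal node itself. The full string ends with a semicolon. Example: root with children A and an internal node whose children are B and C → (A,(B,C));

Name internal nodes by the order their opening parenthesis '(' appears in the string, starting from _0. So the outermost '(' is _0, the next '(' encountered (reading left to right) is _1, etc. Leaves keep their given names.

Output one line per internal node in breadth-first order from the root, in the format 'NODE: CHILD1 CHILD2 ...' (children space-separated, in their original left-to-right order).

Input: (Z,(N,T,M,C),(L,K),X);
Scanning left-to-right, naming '(' by encounter order:
  pos 0: '(' -> open internal node _0 (depth 1)
  pos 3: '(' -> open internal node _1 (depth 2)
  pos 11: ')' -> close internal node _1 (now at depth 1)
  pos 13: '(' -> open internal node _2 (depth 2)
  pos 17: ')' -> close internal node _2 (now at depth 1)
  pos 20: ')' -> close internal node _0 (now at depth 0)
Total internal nodes: 3
BFS adjacency from root:
  _0: Z _1 _2 X
  _1: N T M C
  _2: L K

Answer: _0: Z _1 _2 X
_1: N T M C
_2: L K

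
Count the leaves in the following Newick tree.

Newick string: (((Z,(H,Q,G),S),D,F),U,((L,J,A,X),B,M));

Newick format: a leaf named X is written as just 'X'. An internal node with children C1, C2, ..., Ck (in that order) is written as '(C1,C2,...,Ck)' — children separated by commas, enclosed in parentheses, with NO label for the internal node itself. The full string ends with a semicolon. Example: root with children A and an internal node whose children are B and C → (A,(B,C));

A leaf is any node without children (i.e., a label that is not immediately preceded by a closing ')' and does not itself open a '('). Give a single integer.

Answer: 14

Derivation:
Newick: (((Z,(H,Q,G),S),D,F),U,((L,J,A,X),B,M));
Scan left-to-right; a leaf is any maximal label run not followed by '(':
  pos 3: leaf 'Z' → count = 1
  pos 6: leaf 'H' → count = 2
  pos 8: leaf 'Q' → count = 3
  pos 10: leaf 'G' → count = 4
  pos 13: leaf 'S' → count = 5
  pos 16: leaf 'D' → count = 6
  pos 18: leaf 'F' → count = 7
  pos 21: leaf 'U' → count = 8
  pos 25: leaf 'L' → count = 9
  pos 27: leaf 'J' → count = 10
  pos 29: leaf 'A' → count = 11
  pos 31: leaf 'X' → count = 12
  pos 34: leaf 'B' → count = 13
  pos 36: leaf 'M' → count = 14
Total leaves: 14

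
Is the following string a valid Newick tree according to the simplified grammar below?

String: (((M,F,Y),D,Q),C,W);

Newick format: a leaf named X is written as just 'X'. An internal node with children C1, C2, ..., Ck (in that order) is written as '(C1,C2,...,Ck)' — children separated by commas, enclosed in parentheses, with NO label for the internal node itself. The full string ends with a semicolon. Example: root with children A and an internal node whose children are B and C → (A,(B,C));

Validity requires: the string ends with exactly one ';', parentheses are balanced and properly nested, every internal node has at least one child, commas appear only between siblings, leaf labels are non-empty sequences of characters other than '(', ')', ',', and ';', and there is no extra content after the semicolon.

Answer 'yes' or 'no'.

Answer: yes

Derivation:
Input: (((M,F,Y),D,Q),C,W);
Paren balance: 3 '(' vs 3 ')' OK
Ends with single ';': True
Full parse: OK
Valid: True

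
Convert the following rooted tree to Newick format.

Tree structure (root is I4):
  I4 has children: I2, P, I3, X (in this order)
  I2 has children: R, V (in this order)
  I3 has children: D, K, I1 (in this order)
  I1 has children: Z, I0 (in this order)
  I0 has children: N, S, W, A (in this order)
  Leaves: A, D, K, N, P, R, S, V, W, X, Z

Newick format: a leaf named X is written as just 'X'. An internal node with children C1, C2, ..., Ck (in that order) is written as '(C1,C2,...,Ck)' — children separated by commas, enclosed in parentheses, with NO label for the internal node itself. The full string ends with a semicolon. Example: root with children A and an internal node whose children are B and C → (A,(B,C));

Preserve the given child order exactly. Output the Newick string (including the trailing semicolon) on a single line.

Answer: ((R,V),P,(D,K,(Z,(N,S,W,A))),X);

Derivation:
internal I4 with children ['I2', 'P', 'I3', 'X']
  internal I2 with children ['R', 'V']
    leaf 'R' → 'R'
    leaf 'V' → 'V'
  → '(R,V)'
  leaf 'P' → 'P'
  internal I3 with children ['D', 'K', 'I1']
    leaf 'D' → 'D'
    leaf 'K' → 'K'
    internal I1 with children ['Z', 'I0']
      leaf 'Z' → 'Z'
      internal I0 with children ['N', 'S', 'W', 'A']
        leaf 'N' → 'N'
        leaf 'S' → 'S'
        leaf 'W' → 'W'
        leaf 'A' → 'A'
      → '(N,S,W,A)'
    → '(Z,(N,S,W,A))'
  → '(D,K,(Z,(N,S,W,A)))'
  leaf 'X' → 'X'
→ '((R,V),P,(D,K,(Z,(N,S,W,A))),X)'
Final: ((R,V),P,(D,K,(Z,(N,S,W,A))),X);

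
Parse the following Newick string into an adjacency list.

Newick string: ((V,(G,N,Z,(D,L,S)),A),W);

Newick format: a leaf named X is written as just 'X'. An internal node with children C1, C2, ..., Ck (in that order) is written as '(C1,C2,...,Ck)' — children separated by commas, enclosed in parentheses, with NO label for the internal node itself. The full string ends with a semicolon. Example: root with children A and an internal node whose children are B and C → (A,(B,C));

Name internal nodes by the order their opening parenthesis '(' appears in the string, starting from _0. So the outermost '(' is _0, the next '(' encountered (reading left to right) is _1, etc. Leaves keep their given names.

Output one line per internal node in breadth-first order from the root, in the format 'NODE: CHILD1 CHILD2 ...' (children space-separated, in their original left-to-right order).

Answer: _0: _1 W
_1: V _2 A
_2: G N Z _3
_3: D L S

Derivation:
Input: ((V,(G,N,Z,(D,L,S)),A),W);
Scanning left-to-right, naming '(' by encounter order:
  pos 0: '(' -> open internal node _0 (depth 1)
  pos 1: '(' -> open internal node _1 (depth 2)
  pos 4: '(' -> open internal node _2 (depth 3)
  pos 11: '(' -> open internal node _3 (depth 4)
  pos 17: ')' -> close internal node _3 (now at depth 3)
  pos 18: ')' -> close internal node _2 (now at depth 2)
  pos 21: ')' -> close internal node _1 (now at depth 1)
  pos 24: ')' -> close internal node _0 (now at depth 0)
Total internal nodes: 4
BFS adjacency from root:
  _0: _1 W
  _1: V _2 A
  _2: G N Z _3
  _3: D L S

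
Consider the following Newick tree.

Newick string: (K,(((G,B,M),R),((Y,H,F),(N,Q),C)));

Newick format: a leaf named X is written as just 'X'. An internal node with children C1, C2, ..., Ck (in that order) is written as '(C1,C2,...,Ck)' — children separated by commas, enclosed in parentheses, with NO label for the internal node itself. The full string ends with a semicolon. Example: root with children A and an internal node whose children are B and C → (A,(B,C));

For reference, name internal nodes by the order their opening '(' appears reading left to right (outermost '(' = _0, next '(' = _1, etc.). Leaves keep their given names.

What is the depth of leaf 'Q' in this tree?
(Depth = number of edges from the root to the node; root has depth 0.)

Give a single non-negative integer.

Answer: 4

Derivation:
Newick: (K,(((G,B,M),R),((Y,H,F),(N,Q),C)));
Naming internals by '(' encounter order: outermost '(' = _0, next = _1, ...
Query node: Q
Path from root: _0 -> _1 -> _4 -> _6 -> Q
Depth of Q: 4 (number of edges from root)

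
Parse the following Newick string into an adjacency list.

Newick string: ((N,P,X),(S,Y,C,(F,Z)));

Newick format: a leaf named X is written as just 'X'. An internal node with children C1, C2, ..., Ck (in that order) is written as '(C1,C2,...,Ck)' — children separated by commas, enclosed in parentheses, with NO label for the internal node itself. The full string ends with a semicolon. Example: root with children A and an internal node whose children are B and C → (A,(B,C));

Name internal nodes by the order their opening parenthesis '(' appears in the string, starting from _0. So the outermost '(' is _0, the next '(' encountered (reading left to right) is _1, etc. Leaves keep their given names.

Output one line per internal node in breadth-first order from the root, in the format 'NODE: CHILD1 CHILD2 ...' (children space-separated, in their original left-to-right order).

Input: ((N,P,X),(S,Y,C,(F,Z)));
Scanning left-to-right, naming '(' by encounter order:
  pos 0: '(' -> open internal node _0 (depth 1)
  pos 1: '(' -> open internal node _1 (depth 2)
  pos 7: ')' -> close internal node _1 (now at depth 1)
  pos 9: '(' -> open internal node _2 (depth 2)
  pos 16: '(' -> open internal node _3 (depth 3)
  pos 20: ')' -> close internal node _3 (now at depth 2)
  pos 21: ')' -> close internal node _2 (now at depth 1)
  pos 22: ')' -> close internal node _0 (now at depth 0)
Total internal nodes: 4
BFS adjacency from root:
  _0: _1 _2
  _1: N P X
  _2: S Y C _3
  _3: F Z

Answer: _0: _1 _2
_1: N P X
_2: S Y C _3
_3: F Z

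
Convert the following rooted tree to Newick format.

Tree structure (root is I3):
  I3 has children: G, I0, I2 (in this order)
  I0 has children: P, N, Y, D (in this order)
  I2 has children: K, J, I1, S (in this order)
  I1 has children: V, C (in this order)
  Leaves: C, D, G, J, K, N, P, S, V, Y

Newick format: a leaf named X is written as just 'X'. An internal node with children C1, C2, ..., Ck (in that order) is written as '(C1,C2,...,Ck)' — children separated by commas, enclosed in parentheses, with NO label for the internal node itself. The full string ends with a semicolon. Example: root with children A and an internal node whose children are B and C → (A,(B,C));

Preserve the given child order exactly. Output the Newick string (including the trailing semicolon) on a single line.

Answer: (G,(P,N,Y,D),(K,J,(V,C),S));

Derivation:
internal I3 with children ['G', 'I0', 'I2']
  leaf 'G' → 'G'
  internal I0 with children ['P', 'N', 'Y', 'D']
    leaf 'P' → 'P'
    leaf 'N' → 'N'
    leaf 'Y' → 'Y'
    leaf 'D' → 'D'
  → '(P,N,Y,D)'
  internal I2 with children ['K', 'J', 'I1', 'S']
    leaf 'K' → 'K'
    leaf 'J' → 'J'
    internal I1 with children ['V', 'C']
      leaf 'V' → 'V'
      leaf 'C' → 'C'
    → '(V,C)'
    leaf 'S' → 'S'
  → '(K,J,(V,C),S)'
→ '(G,(P,N,Y,D),(K,J,(V,C),S))'
Final: (G,(P,N,Y,D),(K,J,(V,C),S));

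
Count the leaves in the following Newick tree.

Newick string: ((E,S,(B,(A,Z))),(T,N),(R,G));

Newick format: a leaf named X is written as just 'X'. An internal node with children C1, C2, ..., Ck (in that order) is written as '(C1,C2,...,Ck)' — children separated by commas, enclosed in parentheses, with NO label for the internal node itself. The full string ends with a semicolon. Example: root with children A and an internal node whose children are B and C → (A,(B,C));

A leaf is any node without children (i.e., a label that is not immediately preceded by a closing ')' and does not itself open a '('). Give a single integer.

Answer: 9

Derivation:
Newick: ((E,S,(B,(A,Z))),(T,N),(R,G));
Scan left-to-right; a leaf is any maximal label run not followed by '(':
  pos 2: leaf 'E' → count = 1
  pos 4: leaf 'S' → count = 2
  pos 7: leaf 'B' → count = 3
  pos 10: leaf 'A' → count = 4
  pos 12: leaf 'Z' → count = 5
  pos 18: leaf 'T' → count = 6
  pos 20: leaf 'N' → count = 7
  pos 24: leaf 'R' → count = 8
  pos 26: leaf 'G' → count = 9
Total leaves: 9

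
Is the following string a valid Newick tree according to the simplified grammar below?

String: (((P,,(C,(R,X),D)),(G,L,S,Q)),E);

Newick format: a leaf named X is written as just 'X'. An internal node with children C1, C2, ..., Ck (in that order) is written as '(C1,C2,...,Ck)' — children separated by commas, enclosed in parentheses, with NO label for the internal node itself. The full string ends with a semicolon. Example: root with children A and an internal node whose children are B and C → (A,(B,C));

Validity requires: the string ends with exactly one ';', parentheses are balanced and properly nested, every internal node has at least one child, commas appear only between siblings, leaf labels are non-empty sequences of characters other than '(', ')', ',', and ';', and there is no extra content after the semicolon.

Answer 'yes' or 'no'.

Answer: no

Derivation:
Input: (((P,,(C,(R,X),D)),(G,L,S,Q)),E);
Paren balance: 6 '(' vs 6 ')' OK
Ends with single ';': True
Full parse: FAILS (empty leaf label at pos 5)
Valid: False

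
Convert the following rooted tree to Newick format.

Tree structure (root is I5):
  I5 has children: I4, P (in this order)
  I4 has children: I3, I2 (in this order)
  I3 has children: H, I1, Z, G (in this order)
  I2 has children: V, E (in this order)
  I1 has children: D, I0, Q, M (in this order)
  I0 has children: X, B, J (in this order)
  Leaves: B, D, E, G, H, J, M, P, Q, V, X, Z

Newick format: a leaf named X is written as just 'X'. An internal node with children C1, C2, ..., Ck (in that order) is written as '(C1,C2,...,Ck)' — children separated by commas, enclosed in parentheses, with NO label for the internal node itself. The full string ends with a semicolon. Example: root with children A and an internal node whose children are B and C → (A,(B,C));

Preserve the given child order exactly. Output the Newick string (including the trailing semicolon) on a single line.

internal I5 with children ['I4', 'P']
  internal I4 with children ['I3', 'I2']
    internal I3 with children ['H', 'I1', 'Z', 'G']
      leaf 'H' → 'H'
      internal I1 with children ['D', 'I0', 'Q', 'M']
        leaf 'D' → 'D'
        internal I0 with children ['X', 'B', 'J']
          leaf 'X' → 'X'
          leaf 'B' → 'B'
          leaf 'J' → 'J'
        → '(X,B,J)'
        leaf 'Q' → 'Q'
        leaf 'M' → 'M'
      → '(D,(X,B,J),Q,M)'
      leaf 'Z' → 'Z'
      leaf 'G' → 'G'
    → '(H,(D,(X,B,J),Q,M),Z,G)'
    internal I2 with children ['V', 'E']
      leaf 'V' → 'V'
      leaf 'E' → 'E'
    → '(V,E)'
  → '((H,(D,(X,B,J),Q,M),Z,G),(V,E))'
  leaf 'P' → 'P'
→ '(((H,(D,(X,B,J),Q,M),Z,G),(V,E)),P)'
Final: (((H,(D,(X,B,J),Q,M),Z,G),(V,E)),P);

Answer: (((H,(D,(X,B,J),Q,M),Z,G),(V,E)),P);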